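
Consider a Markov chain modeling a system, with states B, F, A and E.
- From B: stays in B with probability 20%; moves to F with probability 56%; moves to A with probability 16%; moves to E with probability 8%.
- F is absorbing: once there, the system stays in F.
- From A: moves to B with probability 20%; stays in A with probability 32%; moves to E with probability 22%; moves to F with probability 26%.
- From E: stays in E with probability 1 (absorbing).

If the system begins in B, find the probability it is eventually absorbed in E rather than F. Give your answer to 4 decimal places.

Let h(s) be the probability of absorption at E starting from transient state s. Then h(E) = 1 and h(F) = 0. By first-step analysis:
h(B) = 0.2·h(B) + 0.56·0 + 0.16·h(A) + 0.08·1
h(A) = 0.2·h(B) + 0.26·0 + 0.32·h(A) + 0.22·1
Solving: h(B) = 0.1750, h(A) = 0.3750.
Starting from B, the probability is 0.1750.

0.1750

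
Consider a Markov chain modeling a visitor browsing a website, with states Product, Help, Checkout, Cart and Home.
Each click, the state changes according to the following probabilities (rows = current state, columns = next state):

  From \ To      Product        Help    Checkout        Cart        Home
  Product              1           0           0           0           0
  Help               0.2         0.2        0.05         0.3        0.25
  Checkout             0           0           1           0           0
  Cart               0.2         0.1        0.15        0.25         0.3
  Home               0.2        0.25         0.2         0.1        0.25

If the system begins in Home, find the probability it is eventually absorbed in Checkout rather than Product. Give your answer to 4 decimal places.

0.4436

Let h(s) be the probability of absorption at Checkout starting from transient state s. Then h(Checkout) = 1 and h(Product) = 0. By first-step analysis:
h(Help) = 0.2·0 + 0.2·h(Help) + 0.05·1 + 0.3·h(Cart) + 0.25·h(Home)
h(Cart) = 0.2·0 + 0.1·h(Help) + 0.15·1 + 0.25·h(Cart) + 0.3·h(Home)
h(Home) = 0.2·0 + 0.25·h(Help) + 0.2·1 + 0.1·h(Cart) + 0.25·h(Home)
Solving: h(Help) = 0.3607, h(Cart) = 0.4256, h(Home) = 0.4436.
Starting from Home, the probability is 0.4436.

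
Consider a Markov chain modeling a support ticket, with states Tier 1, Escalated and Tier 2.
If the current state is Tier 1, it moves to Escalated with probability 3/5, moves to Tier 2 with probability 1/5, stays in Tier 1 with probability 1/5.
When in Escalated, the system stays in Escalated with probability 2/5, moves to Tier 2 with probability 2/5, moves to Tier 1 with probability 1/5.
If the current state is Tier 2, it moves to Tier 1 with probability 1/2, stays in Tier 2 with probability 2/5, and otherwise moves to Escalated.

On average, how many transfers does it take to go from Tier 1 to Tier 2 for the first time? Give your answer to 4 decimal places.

3.3333

Let t(s) be the expected number of transfers to first reach Tier 2 from state s, with t(Tier 2) = 0. Conditioning on the first transfer:
t(Tier 1) = 1 + 0.2·t(Tier 1) + 0.6·t(Escalated)
t(Escalated) = 1 + 0.2·t(Tier 1) + 0.4·t(Escalated)
Solving: t(Tier 1) = 3.3333, t(Escalated) = 2.7778.
Expected transfers from Tier 1 to Tier 2: 3.3333.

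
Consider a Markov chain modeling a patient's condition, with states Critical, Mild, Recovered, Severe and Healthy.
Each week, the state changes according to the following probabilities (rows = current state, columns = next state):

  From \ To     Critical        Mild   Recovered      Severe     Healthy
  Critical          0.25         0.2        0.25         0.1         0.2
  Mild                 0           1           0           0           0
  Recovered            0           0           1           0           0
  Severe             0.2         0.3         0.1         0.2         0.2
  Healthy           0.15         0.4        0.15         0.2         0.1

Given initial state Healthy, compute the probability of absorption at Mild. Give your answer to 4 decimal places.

Let h(s) be the probability of absorption at Mild starting from transient state s. Then h(Mild) = 1 and h(Recovered) = 0. By first-step analysis:
h(Critical) = 0.25·h(Critical) + 0.2·1 + 0.25·0 + 0.1·h(Severe) + 0.2·h(Healthy)
h(Severe) = 0.2·h(Critical) + 0.3·1 + 0.1·0 + 0.2·h(Severe) + 0.2·h(Healthy)
h(Healthy) = 0.15·h(Critical) + 0.4·1 + 0.15·0 + 0.2·h(Severe) + 0.1·h(Healthy)
Solving: h(Critical) = 0.5405, h(Severe) = 0.6816, h(Healthy) = 0.6860.
Starting from Healthy, the probability is 0.6860.

0.6860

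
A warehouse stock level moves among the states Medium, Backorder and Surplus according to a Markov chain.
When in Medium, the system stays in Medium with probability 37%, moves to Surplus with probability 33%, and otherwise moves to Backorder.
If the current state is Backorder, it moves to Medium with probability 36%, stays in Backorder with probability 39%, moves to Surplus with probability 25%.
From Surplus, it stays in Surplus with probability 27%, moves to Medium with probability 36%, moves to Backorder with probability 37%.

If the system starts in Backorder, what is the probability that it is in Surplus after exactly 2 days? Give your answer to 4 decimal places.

0.2838

Sum over the intermediate state after 1 day:
P = P(Backorder→Medium)·P(Medium→Surplus) + P(Backorder→Backorder)·P(Backorder→Surplus) + P(Backorder→Surplus)·P(Surplus→Surplus)
  = 0.36×0.33 + 0.39×0.25 + 0.25×0.27
  = 0.1188 + 0.0975 + 0.0675 = 0.2838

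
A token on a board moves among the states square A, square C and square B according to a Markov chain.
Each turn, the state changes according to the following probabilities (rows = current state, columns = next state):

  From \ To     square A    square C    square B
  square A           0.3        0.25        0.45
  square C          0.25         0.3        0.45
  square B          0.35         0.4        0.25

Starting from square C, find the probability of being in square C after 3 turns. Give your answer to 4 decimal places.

0.3206

Propagate the distribution vector 3 turns from square C.
After 0 turns: (0.0000, 1.0000, 0.0000)
After 1 turn: (0.2500, 0.3000, 0.4500)
After 2 turns: (0.3075, 0.3325, 0.3600)
After 3 turns: (0.3014, 0.3206, 0.3780)
P(in square C after 3 turns) = 0.3206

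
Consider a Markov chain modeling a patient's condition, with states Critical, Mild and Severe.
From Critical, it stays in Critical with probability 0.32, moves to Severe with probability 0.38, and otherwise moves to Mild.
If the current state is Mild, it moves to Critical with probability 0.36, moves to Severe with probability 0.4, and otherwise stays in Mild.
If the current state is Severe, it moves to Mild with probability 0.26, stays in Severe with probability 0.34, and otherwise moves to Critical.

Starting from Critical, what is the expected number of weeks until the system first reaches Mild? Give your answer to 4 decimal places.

3.5040

Let t(s) be the expected number of weeks to first reach Mild from state s, with t(Mild) = 0. Conditioning on the first week:
t(Critical) = 1 + 0.32·t(Critical) + 0.38·t(Severe)
t(Severe) = 1 + 0.4·t(Critical) + 0.34·t(Severe)
Solving: t(Critical) = 3.5040, t(Severe) = 3.6388.
Expected weeks from Critical to Mild: 3.5040.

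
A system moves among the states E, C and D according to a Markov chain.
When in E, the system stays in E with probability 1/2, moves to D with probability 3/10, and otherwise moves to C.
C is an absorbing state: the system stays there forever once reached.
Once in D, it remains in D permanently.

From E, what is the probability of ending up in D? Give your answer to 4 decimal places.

Let h(s) be the probability of absorption at D starting from transient state s. Then h(D) = 1 and h(C) = 0. By first-step analysis:
h(E) = 0.5·h(E) + 0.2·0 + 0.3·1
Solving: h(E) = 0.6000.
Starting from E, the probability is 0.6000.

0.6000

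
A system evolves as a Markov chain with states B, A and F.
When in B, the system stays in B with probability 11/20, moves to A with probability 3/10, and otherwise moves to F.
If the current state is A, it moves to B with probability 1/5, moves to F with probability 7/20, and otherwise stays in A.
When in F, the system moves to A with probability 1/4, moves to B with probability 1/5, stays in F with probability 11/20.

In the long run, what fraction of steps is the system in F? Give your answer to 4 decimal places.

Let the stationary distribution be π with π = πP and π_1 + π_2 + π_3 = 1.
π_1 = 0.55·π_1 + 0.2·π_2 + 0.2·π_3
π_2 = 0.3·π_1 + 0.45·π_2 + 0.25·π_3
Solving with the normalization constraint gives π = (0.3077, 0.3317, 0.3606).
So the stationary probability of F is 0.3606.

0.3606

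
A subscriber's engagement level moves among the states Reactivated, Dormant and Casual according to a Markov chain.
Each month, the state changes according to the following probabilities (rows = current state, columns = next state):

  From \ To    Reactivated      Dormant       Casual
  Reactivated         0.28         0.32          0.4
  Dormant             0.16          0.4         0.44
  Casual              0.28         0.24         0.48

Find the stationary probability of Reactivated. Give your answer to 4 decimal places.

0.2429

Let the stationary distribution be π with π = πP and π_1 + π_2 + π_3 = 1.
π_1 = 0.28·π_1 + 0.16·π_2 + 0.28·π_3
π_2 = 0.32·π_1 + 0.4·π_2 + 0.24·π_3
Solving with the normalization constraint gives π = (0.2429, 0.3089, 0.4482).
So the stationary probability of Reactivated is 0.2429.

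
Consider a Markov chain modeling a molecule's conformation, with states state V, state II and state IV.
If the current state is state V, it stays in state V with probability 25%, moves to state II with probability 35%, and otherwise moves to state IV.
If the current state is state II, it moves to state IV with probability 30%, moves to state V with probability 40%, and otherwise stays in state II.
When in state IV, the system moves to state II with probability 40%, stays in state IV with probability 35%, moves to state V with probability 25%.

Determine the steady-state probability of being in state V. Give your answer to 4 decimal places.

0.3025

Let the stationary distribution be π with π = πP and π_1 + π_2 + π_3 = 1.
π_1 = 0.25·π_1 + 0.4·π_2 + 0.25·π_3
π_2 = 0.35·π_1 + 0.3·π_2 + 0.4·π_3
Solving with the normalization constraint gives π = (0.3025, 0.3499, 0.3476).
So the stationary probability of state V is 0.3025.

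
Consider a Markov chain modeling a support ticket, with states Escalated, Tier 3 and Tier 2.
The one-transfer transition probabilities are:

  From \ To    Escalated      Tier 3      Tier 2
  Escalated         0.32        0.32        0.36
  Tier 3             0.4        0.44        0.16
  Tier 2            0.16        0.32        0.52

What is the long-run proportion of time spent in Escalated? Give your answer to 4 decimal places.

Let the stationary distribution be π with π = πP and π_1 + π_2 + π_3 = 1.
π_1 = 0.32·π_1 + 0.4·π_2 + 0.16·π_3
π_2 = 0.32·π_1 + 0.44·π_2 + 0.32·π_3
Solving with the normalization constraint gives π = (0.2944, 0.3636, 0.3420).
So the stationary probability of Escalated is 0.2944.

0.2944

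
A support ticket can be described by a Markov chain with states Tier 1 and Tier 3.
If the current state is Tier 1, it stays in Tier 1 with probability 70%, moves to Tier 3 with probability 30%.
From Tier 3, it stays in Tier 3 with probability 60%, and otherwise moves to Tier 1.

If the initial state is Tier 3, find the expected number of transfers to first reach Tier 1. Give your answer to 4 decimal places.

2.5000

Let t(s) be the expected number of transfers to first reach Tier 1 from state s, with t(Tier 1) = 0. Conditioning on the first transfer:
t(Tier 3) = 1 + 0.6·t(Tier 3)
Solving: t(Tier 3) = 2.5000.
Expected transfers from Tier 3 to Tier 1: 2.5000.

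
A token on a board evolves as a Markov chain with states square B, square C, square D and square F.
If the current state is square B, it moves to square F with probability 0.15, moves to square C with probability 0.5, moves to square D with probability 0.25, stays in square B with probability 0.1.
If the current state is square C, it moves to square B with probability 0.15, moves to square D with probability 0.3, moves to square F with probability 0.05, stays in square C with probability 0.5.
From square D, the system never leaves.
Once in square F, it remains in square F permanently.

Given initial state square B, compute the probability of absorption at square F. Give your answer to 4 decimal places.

0.2667

Let h(s) be the probability of absorption at square F starting from transient state s. Then h(square F) = 1 and h(square D) = 0. By first-step analysis:
h(square B) = 0.1·h(square B) + 0.5·h(square C) + 0.25·0 + 0.15·1
h(square C) = 0.15·h(square B) + 0.5·h(square C) + 0.3·0 + 0.05·1
Solving: h(square B) = 0.2667, h(square C) = 0.1800.
Starting from square B, the probability is 0.2667.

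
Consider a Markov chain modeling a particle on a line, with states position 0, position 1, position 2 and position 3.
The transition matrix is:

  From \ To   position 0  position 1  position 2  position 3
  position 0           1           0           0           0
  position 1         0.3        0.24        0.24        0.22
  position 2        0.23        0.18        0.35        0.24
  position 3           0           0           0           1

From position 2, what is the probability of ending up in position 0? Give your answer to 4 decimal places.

Let h(s) be the probability of absorption at position 0 starting from transient state s. Then h(position 0) = 1 and h(position 3) = 0. By first-step analysis:
h(position 1) = 0.3·1 + 0.24·h(position 1) + 0.24·h(position 2) + 0.22·0
h(position 2) = 0.23·1 + 0.18·h(position 1) + 0.35·h(position 2) + 0.24·0
Solving: h(position 1) = 0.5550, h(position 2) = 0.5075.
Starting from position 2, the probability is 0.5075.

0.5075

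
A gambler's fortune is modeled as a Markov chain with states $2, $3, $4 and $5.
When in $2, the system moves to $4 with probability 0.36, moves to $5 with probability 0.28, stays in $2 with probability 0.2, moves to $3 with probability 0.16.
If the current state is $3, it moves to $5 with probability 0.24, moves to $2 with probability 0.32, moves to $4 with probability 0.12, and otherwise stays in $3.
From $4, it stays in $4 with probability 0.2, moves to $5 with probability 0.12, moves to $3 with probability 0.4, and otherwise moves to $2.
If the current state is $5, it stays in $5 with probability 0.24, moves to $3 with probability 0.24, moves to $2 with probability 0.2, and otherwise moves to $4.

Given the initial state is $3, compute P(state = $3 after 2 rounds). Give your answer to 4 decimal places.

Propagate the distribution vector 2 rounds from $3.
After 0 rounds: (0.0000, 1.0000, 0.0000, 0.0000)
After 1 round: (0.3200, 0.3200, 0.1200, 0.2400)
After 2 rounds: (0.2480, 0.2592, 0.2544, 0.2384)
P(in $3 after 2 rounds) = 0.2592

0.2592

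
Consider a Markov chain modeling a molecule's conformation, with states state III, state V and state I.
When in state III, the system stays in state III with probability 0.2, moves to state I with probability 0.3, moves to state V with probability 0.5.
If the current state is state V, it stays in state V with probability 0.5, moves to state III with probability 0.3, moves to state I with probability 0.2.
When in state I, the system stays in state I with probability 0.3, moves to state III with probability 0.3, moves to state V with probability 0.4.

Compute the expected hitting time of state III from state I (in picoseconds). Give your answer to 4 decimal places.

Let t(s) be the expected number of picoseconds to first reach state III from state s, with t(state III) = 0. Conditioning on the first picosecond:
t(state V) = 1 + 0.5·t(state V) + 0.2·t(state I)
t(state I) = 1 + 0.4·t(state V) + 0.3·t(state I)
Solving: t(state V) = 3.3333, t(state I) = 3.3333.
Expected picoseconds from state I to state III: 3.3333.

3.3333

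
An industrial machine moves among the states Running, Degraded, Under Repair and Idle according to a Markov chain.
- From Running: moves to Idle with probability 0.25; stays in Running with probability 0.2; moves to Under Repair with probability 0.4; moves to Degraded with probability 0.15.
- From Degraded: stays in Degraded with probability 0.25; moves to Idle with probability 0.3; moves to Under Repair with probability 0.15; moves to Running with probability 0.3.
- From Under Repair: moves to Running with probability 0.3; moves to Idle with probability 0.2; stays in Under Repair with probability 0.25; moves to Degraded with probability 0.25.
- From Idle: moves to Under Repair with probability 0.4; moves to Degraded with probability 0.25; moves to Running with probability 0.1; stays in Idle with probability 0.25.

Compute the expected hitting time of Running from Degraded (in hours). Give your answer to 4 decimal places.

4.0417

Let t(s) be the expected number of hours to first reach Running from state s, with t(Running) = 0. Conditioning on the first hour:
t(Degraded) = 1 + 0.25·t(Degraded) + 0.15·t(Under Repair) + 0.3·t(Idle)
t(Under Repair) = 1 + 0.25·t(Degraded) + 0.25·t(Under Repair) + 0.2·t(Idle)
t(Idle) = 1 + 0.25·t(Degraded) + 0.4·t(Under Repair) + 0.25·t(Idle)
Solving: t(Degraded) = 4.0417, t(Under Repair) = 3.9583, t(Idle) = 4.7917.
Expected hours from Degraded to Running: 4.0417.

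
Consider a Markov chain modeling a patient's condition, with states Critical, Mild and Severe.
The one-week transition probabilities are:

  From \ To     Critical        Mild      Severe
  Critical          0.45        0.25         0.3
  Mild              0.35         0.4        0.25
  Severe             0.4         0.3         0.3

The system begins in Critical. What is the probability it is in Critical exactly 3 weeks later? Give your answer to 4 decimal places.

Propagate the distribution vector 3 weeks from Critical.
After 0 weeks: (1.0000, 0.0000, 0.0000)
After 1 week: (0.4500, 0.2500, 0.3000)
After 2 weeks: (0.4100, 0.3025, 0.2875)
After 3 weeks: (0.4054, 0.3098, 0.2849)
P(in Critical after 3 weeks) = 0.4054

0.4054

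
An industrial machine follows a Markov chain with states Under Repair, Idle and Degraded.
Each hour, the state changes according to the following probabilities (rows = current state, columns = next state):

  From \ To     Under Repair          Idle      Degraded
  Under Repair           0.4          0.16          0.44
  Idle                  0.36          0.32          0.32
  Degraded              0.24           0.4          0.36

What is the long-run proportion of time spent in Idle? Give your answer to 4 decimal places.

Let the stationary distribution be π with π = πP and π_1 + π_2 + π_3 = 1.
π_1 = 0.4·π_1 + 0.36·π_2 + 0.24·π_3
π_2 = 0.16·π_1 + 0.32·π_2 + 0.4·π_3
Solving with the normalization constraint gives π = (0.3282, 0.2974, 0.3744).
So the stationary probability of Idle is 0.2974.

0.2974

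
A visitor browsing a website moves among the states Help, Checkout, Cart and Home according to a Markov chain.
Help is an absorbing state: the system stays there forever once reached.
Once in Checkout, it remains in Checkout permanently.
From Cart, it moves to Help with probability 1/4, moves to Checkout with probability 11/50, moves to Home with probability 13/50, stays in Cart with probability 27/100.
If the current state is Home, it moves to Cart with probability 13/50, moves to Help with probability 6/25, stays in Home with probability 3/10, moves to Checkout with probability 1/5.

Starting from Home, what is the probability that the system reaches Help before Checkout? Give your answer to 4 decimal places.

0.5417

Let h(s) be the probability of absorption at Help starting from transient state s. Then h(Help) = 1 and h(Checkout) = 0. By first-step analysis:
h(Cart) = 0.25·1 + 0.22·0 + 0.27·h(Cart) + 0.26·h(Home)
h(Home) = 0.24·1 + 0.2·0 + 0.26·h(Cart) + 0.3·h(Home)
Solving: h(Cart) = 0.5354, h(Home) = 0.5417.
Starting from Home, the probability is 0.5417.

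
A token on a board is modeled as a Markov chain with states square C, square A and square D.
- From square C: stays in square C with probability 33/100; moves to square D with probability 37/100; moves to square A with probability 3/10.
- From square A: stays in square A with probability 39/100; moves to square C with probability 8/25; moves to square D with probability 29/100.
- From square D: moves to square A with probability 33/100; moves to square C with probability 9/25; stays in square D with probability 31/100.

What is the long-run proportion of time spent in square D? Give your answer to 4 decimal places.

0.3234

Let the stationary distribution be π with π = πP and π_1 + π_2 + π_3 = 1.
π_1 = 0.33·π_1 + 0.32·π_2 + 0.36·π_3
π_2 = 0.3·π_1 + 0.39·π_2 + 0.33·π_3
Solving with the normalization constraint gives π = (0.3363, 0.3403, 0.3234).
So the stationary probability of square D is 0.3234.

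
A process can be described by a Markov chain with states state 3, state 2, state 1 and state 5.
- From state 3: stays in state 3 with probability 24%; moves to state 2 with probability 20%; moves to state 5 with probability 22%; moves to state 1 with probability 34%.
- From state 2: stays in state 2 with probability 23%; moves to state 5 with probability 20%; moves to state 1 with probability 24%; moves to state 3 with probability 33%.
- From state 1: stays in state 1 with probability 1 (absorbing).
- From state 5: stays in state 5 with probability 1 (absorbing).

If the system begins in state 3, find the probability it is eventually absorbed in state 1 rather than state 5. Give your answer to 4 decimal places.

0.5967

Let h(s) be the probability of absorption at state 1 starting from transient state s. Then h(state 1) = 1 and h(state 5) = 0. By first-step analysis:
h(state 3) = 0.24·h(state 3) + 0.2·h(state 2) + 0.34·1 + 0.22·0
h(state 2) = 0.33·h(state 3) + 0.23·h(state 2) + 0.24·1 + 0.2·0
Solving: h(state 3) = 0.5967, h(state 2) = 0.5674.
Starting from state 3, the probability is 0.5967.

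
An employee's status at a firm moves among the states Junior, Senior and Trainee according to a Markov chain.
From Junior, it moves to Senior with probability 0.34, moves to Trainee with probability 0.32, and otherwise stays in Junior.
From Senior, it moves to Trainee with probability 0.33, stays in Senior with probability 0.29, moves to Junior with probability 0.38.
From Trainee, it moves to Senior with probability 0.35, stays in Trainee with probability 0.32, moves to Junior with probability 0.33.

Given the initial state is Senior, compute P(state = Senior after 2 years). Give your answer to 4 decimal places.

0.3288

Sum over the intermediate state after 1 year:
P = P(Senior→Junior)·P(Junior→Senior) + P(Senior→Senior)·P(Senior→Senior) + P(Senior→Trainee)·P(Trainee→Senior)
  = 0.38×0.34 + 0.29×0.29 + 0.33×0.35
  = 0.1292 + 0.0841 + 0.1155 = 0.3288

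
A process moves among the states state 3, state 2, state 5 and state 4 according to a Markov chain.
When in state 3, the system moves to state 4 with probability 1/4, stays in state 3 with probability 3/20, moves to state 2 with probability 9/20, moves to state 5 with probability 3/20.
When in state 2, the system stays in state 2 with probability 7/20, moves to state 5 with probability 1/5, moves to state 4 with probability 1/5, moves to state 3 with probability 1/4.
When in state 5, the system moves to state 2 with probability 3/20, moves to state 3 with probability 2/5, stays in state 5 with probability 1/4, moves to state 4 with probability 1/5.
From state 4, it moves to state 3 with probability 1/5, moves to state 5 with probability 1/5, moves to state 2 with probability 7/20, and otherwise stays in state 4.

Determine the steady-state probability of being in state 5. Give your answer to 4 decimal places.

0.1977

Let the stationary distribution be π with π = πP and π_1 + π_2 + π_3 + π_4 = 1.
π_1 = 0.15·π_1 + 0.25·π_2 + 0.4·π_3 + 0.2·π_4
π_2 = 0.45·π_1 + 0.35·π_2 + 0.15·π_3 + 0.35·π_4
π_3 = 0.15·π_1 + 0.2·π_2 + 0.25·π_3 + 0.2·π_4
Solving with the normalization constraint gives π = (0.2441, 0.3349, 0.1977, 0.2234).
So the stationary probability of state 5 is 0.1977.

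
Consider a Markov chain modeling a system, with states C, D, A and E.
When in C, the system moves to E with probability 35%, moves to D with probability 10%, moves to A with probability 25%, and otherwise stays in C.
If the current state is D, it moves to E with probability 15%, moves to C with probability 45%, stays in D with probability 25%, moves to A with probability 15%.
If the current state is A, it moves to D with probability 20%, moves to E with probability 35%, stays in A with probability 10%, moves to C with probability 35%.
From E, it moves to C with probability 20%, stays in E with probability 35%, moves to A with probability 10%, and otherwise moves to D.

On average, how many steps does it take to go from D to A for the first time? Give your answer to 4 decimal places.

5.8922

Let t(s) be the expected number of steps to first reach A from state s, with t(A) = 0. Conditioning on the first step:
t(C) = 1 + 0.3·t(C) + 0.1·t(D) + 0.35·t(E)
t(D) = 1 + 0.45·t(C) + 0.25·t(D) + 0.15·t(E)
t(E) = 1 + 0.2·t(C) + 0.35·t(D) + 0.35·t(E)
Solving: t(C) = 5.4670, t(D) = 5.8922, t(E) = 6.3933.
Expected steps from D to A: 5.8922.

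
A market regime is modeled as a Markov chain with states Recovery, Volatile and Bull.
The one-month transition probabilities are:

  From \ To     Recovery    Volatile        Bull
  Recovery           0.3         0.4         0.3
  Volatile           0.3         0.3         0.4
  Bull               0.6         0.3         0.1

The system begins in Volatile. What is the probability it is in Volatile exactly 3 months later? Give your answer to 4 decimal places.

0.3420

Propagate the distribution vector 3 months from Volatile.
After 0 months: (0.0000, 1.0000, 0.0000)
After 1 month: (0.3000, 0.3000, 0.4000)
After 2 months: (0.4200, 0.3300, 0.2500)
After 3 months: (0.3750, 0.3420, 0.2830)
P(in Volatile after 3 months) = 0.3420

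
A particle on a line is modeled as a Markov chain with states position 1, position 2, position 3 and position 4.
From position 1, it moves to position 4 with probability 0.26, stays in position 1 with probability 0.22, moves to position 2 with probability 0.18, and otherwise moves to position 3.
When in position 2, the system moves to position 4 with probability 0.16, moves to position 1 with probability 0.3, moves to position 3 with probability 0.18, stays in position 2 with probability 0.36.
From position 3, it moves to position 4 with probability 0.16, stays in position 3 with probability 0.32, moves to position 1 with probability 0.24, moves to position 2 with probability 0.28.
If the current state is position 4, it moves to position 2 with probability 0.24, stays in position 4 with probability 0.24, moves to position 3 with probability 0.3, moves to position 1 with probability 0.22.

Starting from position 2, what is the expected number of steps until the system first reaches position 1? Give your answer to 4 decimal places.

3.6755

Let t(s) be the expected number of steps to first reach position 1 from state s, with t(position 1) = 0. Conditioning on the first step:
t(position 2) = 1 + 0.36·t(position 2) + 0.18·t(position 3) + 0.16·t(position 4)
t(position 3) = 1 + 0.28·t(position 2) + 0.32·t(position 3) + 0.16·t(position 4)
t(position 4) = 1 + 0.24·t(position 2) + 0.3·t(position 3) + 0.24·t(position 4)
Solving: t(position 2) = 3.6755, t(position 3) = 3.9319, t(position 4) = 4.0285.
Expected steps from position 2 to position 1: 3.6755.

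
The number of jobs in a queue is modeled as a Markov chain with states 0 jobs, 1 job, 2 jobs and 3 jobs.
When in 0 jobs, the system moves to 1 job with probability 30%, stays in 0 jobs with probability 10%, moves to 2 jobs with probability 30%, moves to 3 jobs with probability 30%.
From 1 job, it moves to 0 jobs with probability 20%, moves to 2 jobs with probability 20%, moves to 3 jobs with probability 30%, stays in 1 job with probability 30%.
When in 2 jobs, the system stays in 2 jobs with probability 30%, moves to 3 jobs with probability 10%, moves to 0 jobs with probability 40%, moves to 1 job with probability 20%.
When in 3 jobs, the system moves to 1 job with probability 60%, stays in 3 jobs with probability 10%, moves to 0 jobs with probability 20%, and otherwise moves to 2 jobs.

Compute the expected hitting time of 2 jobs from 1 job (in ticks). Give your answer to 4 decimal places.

Let t(s) be the expected number of ticks to first reach 2 jobs from state s, with t(2 jobs) = 0. Conditioning on the first tick:
t(0 jobs) = 1 + 0.1·t(0 jobs) + 0.3·t(1 job) + 0.3·t(3 jobs)
t(1 job) = 1 + 0.2·t(0 jobs) + 0.3·t(1 job) + 0.3·t(3 jobs)
t(3 jobs) = 1 + 0.2·t(0 jobs) + 0.6·t(1 job) + 0.1·t(3 jobs)
Solving: t(0 jobs) = 4.7059, t(1 job) = 5.1765, t(3 jobs) = 5.6078.
Expected ticks from 1 job to 2 jobs: 5.1765.

5.1765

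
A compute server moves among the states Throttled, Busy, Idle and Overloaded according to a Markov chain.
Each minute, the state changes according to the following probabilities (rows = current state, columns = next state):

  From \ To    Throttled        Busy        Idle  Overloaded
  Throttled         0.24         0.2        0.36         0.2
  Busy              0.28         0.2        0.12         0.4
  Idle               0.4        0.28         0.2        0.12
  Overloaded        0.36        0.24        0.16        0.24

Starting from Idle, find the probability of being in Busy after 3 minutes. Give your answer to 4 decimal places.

0.2287

Propagate the distribution vector 3 minutes from Idle.
After 0 minutes: (0.0000, 0.0000, 1.0000, 0.0000)
After 1 minute: (0.4000, 0.2800, 0.2000, 0.1200)
After 2 minutes: (0.2976, 0.2208, 0.2368, 0.2448)
After 3 minutes: (0.3161, 0.2287, 0.2202, 0.2350)
P(in Busy after 3 minutes) = 0.2287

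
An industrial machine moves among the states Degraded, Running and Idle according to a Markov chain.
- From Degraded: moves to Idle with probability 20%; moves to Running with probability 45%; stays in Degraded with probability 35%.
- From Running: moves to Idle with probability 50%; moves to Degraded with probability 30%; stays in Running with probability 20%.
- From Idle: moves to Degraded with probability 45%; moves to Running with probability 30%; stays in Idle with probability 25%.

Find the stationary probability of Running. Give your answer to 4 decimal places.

0.3225

Let the stationary distribution be π with π = πP and π_1 + π_2 + π_3 = 1.
π_1 = 0.35·π_1 + 0.3·π_2 + 0.45·π_3
π_2 = 0.45·π_1 + 0.2·π_2 + 0.3·π_3
Solving with the normalization constraint gives π = (0.3651, 0.3225, 0.3124).
So the stationary probability of Running is 0.3225.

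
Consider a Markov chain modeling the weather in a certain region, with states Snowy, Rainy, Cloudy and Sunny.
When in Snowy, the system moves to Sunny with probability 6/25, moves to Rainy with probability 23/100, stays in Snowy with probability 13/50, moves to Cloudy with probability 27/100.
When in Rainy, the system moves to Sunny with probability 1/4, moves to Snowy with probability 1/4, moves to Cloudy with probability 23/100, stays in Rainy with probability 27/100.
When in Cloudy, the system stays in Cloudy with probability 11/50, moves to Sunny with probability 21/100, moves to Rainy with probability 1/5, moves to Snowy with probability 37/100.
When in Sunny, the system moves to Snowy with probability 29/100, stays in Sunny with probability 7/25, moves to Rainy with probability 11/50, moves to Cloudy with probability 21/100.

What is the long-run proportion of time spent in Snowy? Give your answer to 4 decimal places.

0.2908

Let the stationary distribution be π with π = πP and π_1 + π_2 + π_3 + π_4 = 1.
π_1 = 0.26·π_1 + 0.25·π_2 + 0.37·π_3 + 0.29·π_4
π_2 = 0.23·π_1 + 0.27·π_2 + 0.2·π_3 + 0.22·π_4
π_3 = 0.27·π_1 + 0.23·π_2 + 0.22·π_3 + 0.21·π_4
Solving with the normalization constraint gives π = (0.2908, 0.2297, 0.2344, 0.2451).
So the stationary probability of Snowy is 0.2908.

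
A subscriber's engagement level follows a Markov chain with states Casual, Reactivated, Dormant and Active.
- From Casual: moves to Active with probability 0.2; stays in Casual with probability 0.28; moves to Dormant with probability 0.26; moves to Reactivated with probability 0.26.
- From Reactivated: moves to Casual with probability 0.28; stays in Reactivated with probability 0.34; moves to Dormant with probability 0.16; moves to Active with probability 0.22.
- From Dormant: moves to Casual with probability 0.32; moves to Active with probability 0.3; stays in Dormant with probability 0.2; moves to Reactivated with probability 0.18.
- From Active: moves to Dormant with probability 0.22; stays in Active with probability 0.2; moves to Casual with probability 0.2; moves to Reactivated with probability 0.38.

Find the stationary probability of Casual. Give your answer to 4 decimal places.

0.2702

Let the stationary distribution be π with π = πP and π_1 + π_2 + π_3 + π_4 = 1.
π_1 = 0.28·π_1 + 0.28·π_2 + 0.32·π_3 + 0.2·π_4
π_2 = 0.26·π_1 + 0.34·π_2 + 0.18·π_3 + 0.38·π_4
π_3 = 0.26·π_1 + 0.16·π_2 + 0.2·π_3 + 0.22·π_4
Solving with the normalization constraint gives π = (0.2702, 0.2940, 0.2090, 0.2268).
So the stationary probability of Casual is 0.2702.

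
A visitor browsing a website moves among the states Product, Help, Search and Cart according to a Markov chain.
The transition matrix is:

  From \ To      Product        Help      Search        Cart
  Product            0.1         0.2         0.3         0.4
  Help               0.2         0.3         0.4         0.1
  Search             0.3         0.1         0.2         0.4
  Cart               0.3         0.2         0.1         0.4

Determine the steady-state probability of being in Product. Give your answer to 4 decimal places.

0.2336

Let the stationary distribution be π with π = πP and π_1 + π_2 + π_3 + π_4 = 1.
π_1 = 0.1·π_1 + 0.2·π_2 + 0.3·π_3 + 0.3·π_4
π_2 = 0.2·π_1 + 0.3·π_2 + 0.1·π_3 + 0.2·π_4
π_3 = 0.3·π_1 + 0.4·π_2 + 0.2·π_3 + 0.1·π_4
Solving with the normalization constraint gives π = (0.2336, 0.1968, 0.2286, 0.3410).
So the stationary probability of Product is 0.2336.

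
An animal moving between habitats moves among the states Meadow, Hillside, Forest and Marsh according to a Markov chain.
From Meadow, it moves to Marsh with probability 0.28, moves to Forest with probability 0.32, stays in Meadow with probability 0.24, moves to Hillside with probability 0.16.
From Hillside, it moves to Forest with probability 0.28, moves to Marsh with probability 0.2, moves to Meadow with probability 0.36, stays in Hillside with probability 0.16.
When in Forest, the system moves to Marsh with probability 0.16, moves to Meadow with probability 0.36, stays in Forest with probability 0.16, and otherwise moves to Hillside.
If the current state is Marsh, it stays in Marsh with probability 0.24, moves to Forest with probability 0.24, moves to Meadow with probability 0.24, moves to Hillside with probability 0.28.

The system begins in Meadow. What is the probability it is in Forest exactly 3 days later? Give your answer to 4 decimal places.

0.2544

Propagate the distribution vector 3 days from Meadow.
After 0 days: (1.0000, 0.0000, 0.0000, 0.0000)
After 1 day: (0.2400, 0.1600, 0.3200, 0.2800)
After 2 days: (0.2976, 0.2448, 0.2400, 0.2176)
After 3 days: (0.2982, 0.2245, 0.2544, 0.2229)
P(in Forest after 3 days) = 0.2544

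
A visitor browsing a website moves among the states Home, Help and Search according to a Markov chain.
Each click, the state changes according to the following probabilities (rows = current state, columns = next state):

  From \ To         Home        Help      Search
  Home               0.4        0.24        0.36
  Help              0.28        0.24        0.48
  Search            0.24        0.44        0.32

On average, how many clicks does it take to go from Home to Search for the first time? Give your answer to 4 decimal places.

Let t(s) be the expected number of clicks to first reach Search from state s, with t(Search) = 0. Conditioning on the first click:
t(Home) = 1 + 0.4·t(Home) + 0.24·t(Help)
t(Help) = 1 + 0.28·t(Home) + 0.24·t(Help)
Solving: t(Home) = 2.5720, t(Help) = 2.2634.
Expected clicks from Home to Search: 2.5720.

2.5720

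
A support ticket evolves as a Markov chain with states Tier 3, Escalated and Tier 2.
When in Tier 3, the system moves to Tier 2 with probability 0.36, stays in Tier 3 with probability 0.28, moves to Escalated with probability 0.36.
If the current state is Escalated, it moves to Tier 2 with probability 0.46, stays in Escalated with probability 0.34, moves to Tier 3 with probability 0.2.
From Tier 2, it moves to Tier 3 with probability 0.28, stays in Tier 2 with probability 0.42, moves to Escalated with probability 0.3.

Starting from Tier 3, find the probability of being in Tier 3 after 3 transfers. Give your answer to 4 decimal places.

Propagate the distribution vector 3 transfers from Tier 3.
After 0 transfers: (1.0000, 0.0000, 0.0000)
After 1 transfer: (0.2800, 0.3600, 0.3600)
After 2 transfers: (0.2512, 0.3312, 0.4176)
After 3 transfers: (0.2535, 0.3283, 0.4182)
P(in Tier 3 after 3 transfers) = 0.2535

0.2535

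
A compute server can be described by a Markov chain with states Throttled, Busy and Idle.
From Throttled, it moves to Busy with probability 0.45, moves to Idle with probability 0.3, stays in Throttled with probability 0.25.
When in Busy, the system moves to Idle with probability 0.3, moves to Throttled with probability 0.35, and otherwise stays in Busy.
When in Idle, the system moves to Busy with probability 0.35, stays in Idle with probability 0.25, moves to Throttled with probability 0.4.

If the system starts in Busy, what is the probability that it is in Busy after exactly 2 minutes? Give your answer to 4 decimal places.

0.3850

Sum over the intermediate state after 1 minute:
P = P(Busy→Throttled)·P(Throttled→Busy) + P(Busy→Busy)·P(Busy→Busy) + P(Busy→Idle)·P(Idle→Busy)
  = 0.35×0.45 + 0.35×0.35 + 0.3×0.35
  = 0.1575 + 0.1225 + 0.1050 = 0.3850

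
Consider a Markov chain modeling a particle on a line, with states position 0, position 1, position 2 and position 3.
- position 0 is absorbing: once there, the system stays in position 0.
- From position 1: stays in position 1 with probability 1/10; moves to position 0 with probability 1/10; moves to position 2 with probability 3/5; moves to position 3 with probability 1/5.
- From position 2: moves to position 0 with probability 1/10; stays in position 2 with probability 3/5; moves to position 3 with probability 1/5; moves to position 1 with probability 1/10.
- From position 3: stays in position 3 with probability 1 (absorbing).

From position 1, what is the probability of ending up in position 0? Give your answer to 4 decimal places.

0.3333

Let h(s) be the probability of absorption at position 0 starting from transient state s. Then h(position 0) = 1 and h(position 3) = 0. By first-step analysis:
h(position 1) = 0.1·1 + 0.1·h(position 1) + 0.6·h(position 2) + 0.2·0
h(position 2) = 0.1·1 + 0.1·h(position 1) + 0.6·h(position 2) + 0.2·0
Solving: h(position 1) = 0.3333, h(position 2) = 0.3333.
Starting from position 1, the probability is 0.3333.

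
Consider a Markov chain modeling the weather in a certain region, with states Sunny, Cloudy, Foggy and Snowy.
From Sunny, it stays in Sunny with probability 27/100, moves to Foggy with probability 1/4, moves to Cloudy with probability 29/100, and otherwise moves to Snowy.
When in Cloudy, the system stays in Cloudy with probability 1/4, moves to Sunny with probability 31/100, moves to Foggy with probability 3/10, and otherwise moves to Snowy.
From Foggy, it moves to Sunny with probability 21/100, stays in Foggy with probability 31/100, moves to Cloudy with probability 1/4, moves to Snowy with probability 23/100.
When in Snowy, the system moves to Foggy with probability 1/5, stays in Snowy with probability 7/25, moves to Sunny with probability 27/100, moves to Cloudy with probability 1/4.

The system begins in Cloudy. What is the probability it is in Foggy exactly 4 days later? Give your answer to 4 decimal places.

Propagate the distribution vector 4 days from Cloudy.
After 0 days: (0.0000, 1.0000, 0.0000, 0.0000)
After 1 day: (0.3100, 0.2500, 0.3000, 0.1400)
After 2 days: (0.2620, 0.2624, 0.2735, 0.2021)
After 3 days: (0.2641, 0.2605, 0.2694, 0.2060)
After 4 days: (0.2643, 0.2606, 0.2689, 0.2063)
P(in Foggy after 4 days) = 0.2689

0.2689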